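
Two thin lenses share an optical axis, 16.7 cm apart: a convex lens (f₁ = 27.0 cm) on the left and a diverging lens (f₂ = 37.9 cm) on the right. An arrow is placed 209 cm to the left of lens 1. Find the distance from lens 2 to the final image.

23.0 cm

Lens 1: 1/d_i1 = 1/f₁ − 1/d_o1 = 1/(27.0) − 1/(209) = 0.03225, so d_i1 = 31.01 cm.
The intermediate image is 31.01 cm to the right of lens 1, which lies 14.31 cm to the right of lens 2 — a virtual object — so d_o2 = −14.31 cm.
Lens 2 is diverging, so f₂ = −37.9 cm.
Lens 2: 1/d_i2 = 1/f₂ − 1/d_o2 = 1/(-37.9) − 1/(-14.31) = 0.04350, so d_i2 = 23.0 cm.
The final image is real, 23.0 cm to the right of lens 2 (overall magnification ≈ -0.24).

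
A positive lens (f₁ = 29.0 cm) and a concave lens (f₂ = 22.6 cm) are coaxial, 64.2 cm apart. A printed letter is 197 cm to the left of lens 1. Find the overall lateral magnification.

m = -0.0739

Lens 1: 1/d_i1 = 1/(29.0) − 1/(197) = 0.02941, so d_i1 = 34.01 cm; m₁ = −d_i1/d_o1 = -0.1726.
d_o2 = 64.2 − (34.01) = 30.19 cm.
f₂ = −22.6 cm (diverging).
Lens 2: 1/d_i2 = 1/(-22.6) − 1/(30.19) = -0.07737, so d_i2 = -12.92 cm; m₂ = −d_i2/d_o2 = +0.4281.
m = m₁·m₂ = (-0.1726)(+0.4281) = -0.0739.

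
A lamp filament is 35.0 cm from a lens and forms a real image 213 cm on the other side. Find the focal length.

Real image ⇒ d_i = +213 cm.
1/f = 1/d_o + 1/d_i = 1/(35.0) + 1/(213) = 0.03327, so f = 30.1 cm.
Since f is positive, the lens is converging.

f = 30.1 cm (converging)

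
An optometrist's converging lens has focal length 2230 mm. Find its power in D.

f = 223 cm = 2.23 m.
P = 1/f = 1/(2.23 m) = +0.448 D.

P = +0.448 D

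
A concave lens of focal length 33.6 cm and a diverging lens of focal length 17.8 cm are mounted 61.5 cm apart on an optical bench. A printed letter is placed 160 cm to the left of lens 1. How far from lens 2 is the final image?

14.8 cm

Lens 1 is diverging, so f₁ = −33.6 cm.
Lens 1: 1/d_i1 = 1/f₁ − 1/d_o1 = 1/(-33.6) − 1/(160) = -0.03601, so d_i1 = -27.77 cm.
The intermediate image is 27.77 cm to the left of lens 1 (virtual), which is 61.5 − (-27.77) = 89.27 cm to the left of lens 2, so d_o2 = +89.27 cm.
Lens 2 is diverging, so f₂ = −17.8 cm.
Lens 2: 1/d_i2 = 1/f₂ − 1/d_o2 = 1/(-17.8) − 1/(89.27) = -0.06738, so d_i2 = -14.8 cm.
The final image is virtual, 14.8 cm to the left of lens 2 (overall magnification ≈ 0.029).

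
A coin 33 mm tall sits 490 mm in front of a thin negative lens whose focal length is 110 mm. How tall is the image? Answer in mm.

For a negative lens, f = -110 mm.
1/d_i = 1/f − 1/d_o = 1/(-110.0) − 1/(490) = -0.01113, so d_i = -89.83 mm.
m = −d_i/d_o = +0.1833.
|h_i| = |m|·h_o = 0.1833 × 33 = 6.05 mm. The image is virtual, upright and reduced, on the same side as the object.

6.05 mm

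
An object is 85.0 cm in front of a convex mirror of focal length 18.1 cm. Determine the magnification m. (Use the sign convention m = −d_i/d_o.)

m = +0.176

For a convex mirror, f = -18.1 cm.
1/d_i = 1/f − 1/d_o = 1/(-18.10) − 1/(85.0) = -0.06701, so d_i = -14.92 cm.
m = −d_i/d_o = −(-14.92)/(85.0) = +0.176.
The image is virtual, upright and reduced, behind the mirror.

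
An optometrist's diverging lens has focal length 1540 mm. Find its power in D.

P = -0.649 D

For a diverging lens, f = −1540 mm.
f = -154 cm = -1.54 m.
P = 1/f = 1/(-1.54 m) = -0.649 D.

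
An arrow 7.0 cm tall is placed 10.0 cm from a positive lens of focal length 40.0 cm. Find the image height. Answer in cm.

9.33 cm

1/d_i = 1/f − 1/d_o = 1/(40.00) − 1/(10.0) = -0.07500, so d_i = -13.33 cm.
m = −d_i/d_o = +1.333.
|h_i| = |m|·h_o = 1.333 × 7.0 = 9.33 cm. The image is virtual, upright and enlarged, on the same side as the object.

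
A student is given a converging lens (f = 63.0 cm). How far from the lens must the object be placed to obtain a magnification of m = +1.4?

m = −d_i/d_o ⇒ d_i = −m·d_o.
1/f = 1/d_o + 1/d_i = 1/d_o − 1/(m·d_o) = (1 − 1/m)/d_o, so d_o = f(1 − 1/m) = (63.00)(1 − 1/(+1.4)) = 18.0 cm.

18.0 cm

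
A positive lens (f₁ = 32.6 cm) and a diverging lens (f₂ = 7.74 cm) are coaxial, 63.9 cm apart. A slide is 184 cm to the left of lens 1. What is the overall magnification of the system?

m = -0.0520

Lens 1: 1/d_i1 = 1/(32.6) − 1/(184) = 0.02524, so d_i1 = 39.62 cm; m₁ = −d_i1/d_o1 = -0.2153.
d_o2 = 63.9 − (39.62) = 24.28 cm.
f₂ = −7.74 cm (diverging).
Lens 2: 1/d_i2 = 1/(-7.74) − 1/(24.28) = -0.1704, so d_i2 = -5.869 cm; m₂ = −d_i2/d_o2 = +0.2417.
m = m₁·m₂ = (-0.2153)(+0.2417) = -0.0520.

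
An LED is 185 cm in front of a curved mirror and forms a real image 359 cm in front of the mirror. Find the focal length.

f = 122 cm (concave)

Real image ⇒ d_i = +359 cm.
1/f = 1/d_o + 1/d_i = 1/(185) + 1/(359) = 0.008191, so f = 122 cm.
Since f is positive, the curved mirror is concave.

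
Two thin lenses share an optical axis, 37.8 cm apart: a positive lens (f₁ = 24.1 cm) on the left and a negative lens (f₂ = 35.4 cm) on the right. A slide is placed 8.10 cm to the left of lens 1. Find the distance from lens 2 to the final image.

Lens 1: 1/d_i1 = 1/f₁ − 1/d_o1 = 1/(24.1) − 1/(8.10) = -0.08196, so d_i1 = -12.20 cm.
The intermediate image is 12.20 cm to the left of lens 1 (virtual), which is 37.8 − (-12.20) = 50.00 cm to the left of lens 2, so d_o2 = +50.00 cm.
Lens 2 is diverging, so f₂ = −35.4 cm.
Lens 2: 1/d_i2 = 1/f₂ − 1/d_o2 = 1/(-35.4) − 1/(50.00) = -0.04825, so d_i2 = -20.7 cm.
The final image is virtual, 20.7 cm to the left of lens 2 (overall magnification ≈ 0.62).

20.7 cm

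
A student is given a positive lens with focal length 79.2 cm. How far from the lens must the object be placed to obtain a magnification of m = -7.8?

89.4 cm

m = −d_i/d_o ⇒ d_i = −m·d_o.
1/f = 1/d_o + 1/d_i = 1/d_o − 1/(m·d_o) = (1 − 1/m)/d_o, so d_o = f(1 − 1/m) = (79.20)(1 − 1/(-7.8)) = 89.4 cm.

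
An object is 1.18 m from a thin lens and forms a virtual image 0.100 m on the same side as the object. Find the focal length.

f = -0.109 m (diverging)

Virtual image ⇒ d_i = −0.100 m.
1/f = 1/d_o + 1/d_i = 1/(1.18) + 1/(-0.100) = -9.153, so f = -0.109 m.
Since f is negative, the thin lens is diverging.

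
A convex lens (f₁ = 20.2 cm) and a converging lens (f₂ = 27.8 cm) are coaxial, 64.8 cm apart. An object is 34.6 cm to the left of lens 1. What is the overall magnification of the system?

m = -3.38

Lens 1: 1/d_i1 = 1/(20.2) − 1/(34.6) = 0.02060, so d_i1 = 48.54 cm; m₁ = −d_i1/d_o1 = -1.403.
d_o2 = 64.8 − (48.54) = 16.26 cm.
Lens 2: 1/d_i2 = 1/(27.8) − 1/(16.26) = -0.02553, so d_i2 = -39.17 cm; m₂ = −d_i2/d_o2 = +2.409.
m = m₁·m₂ = (-1.403)(+2.409) = -3.38.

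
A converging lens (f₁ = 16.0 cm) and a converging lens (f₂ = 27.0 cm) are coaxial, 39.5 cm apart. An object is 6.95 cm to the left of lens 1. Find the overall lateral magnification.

m = -1.93

Lens 1: 1/d_i1 = 1/(16.0) − 1/(6.95) = -0.08138, so d_i1 = -12.29 cm; m₁ = −d_i1/d_o1 = +1.768.
d_o2 = 39.5 − (-12.29) = 51.79 cm.
Lens 2: 1/d_i2 = 1/(27.0) − 1/(51.79) = 0.01773, so d_i2 = 56.41 cm; m₂ = −d_i2/d_o2 = -1.089.
m = m₁·m₂ = (+1.768)(-1.089) = -1.93.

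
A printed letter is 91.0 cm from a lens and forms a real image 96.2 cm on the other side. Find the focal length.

Real image ⇒ d_i = +96.2 cm.
1/f = 1/d_o + 1/d_i = 1/(91.0) + 1/(96.2) = 0.02138, so f = 46.8 cm.
Since f is positive, the lens is converging.

f = 46.8 cm (converging)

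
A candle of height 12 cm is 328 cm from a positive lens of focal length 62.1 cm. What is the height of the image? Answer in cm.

2.80 cm

1/d_i = 1/f − 1/d_o = 1/(62.10) − 1/(328) = 0.01305, so d_i = 76.60 cm.
m = −d_i/d_o = -0.2335.
|h_i| = |m|·h_o = 0.2335 × 12 = 2.80 cm. The image is real, inverted and reduced, on the far side of the lens.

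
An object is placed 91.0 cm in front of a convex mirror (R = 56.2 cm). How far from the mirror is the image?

f = R/2 = 56.2/2 = 28.10 cm; for a convex mirror, f = -28.10 cm.
Mirror equation: 1/d_i = 1/f − 1/d_o = 1/(-28.10) − 1/(91.0) = -0.03559 − 0.01099 = -0.04658, so d_i = -21.5 cm.
The image is virtual, upright and reduced, behind the mirror.

21.5 cm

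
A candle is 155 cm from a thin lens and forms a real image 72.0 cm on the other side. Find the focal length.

f = 49.2 cm (converging)

Real image ⇒ d_i = +72.0 cm.
1/f = 1/d_o + 1/d_i = 1/(155) + 1/(72.0) = 0.02034, so f = 49.2 cm.
Since f is positive, the thin lens is converging.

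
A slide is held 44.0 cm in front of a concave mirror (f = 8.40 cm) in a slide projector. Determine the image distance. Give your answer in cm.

10.4 cm

Mirror equation: 1/v = 1/f − 1/u = 1/(8.400) − 1/(44.0) = 0.1190 − 0.02273 = 0.09632, so v = 10.4 cm.
The image is real, inverted and reduced, in front of the mirror.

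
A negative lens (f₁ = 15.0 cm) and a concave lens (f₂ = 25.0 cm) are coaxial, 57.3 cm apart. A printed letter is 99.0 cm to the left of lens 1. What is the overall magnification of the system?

m = +0.0345

f₁ = −15.0 cm (diverging).
Lens 1: 1/d_i1 = 1/(-15.0) − 1/(99.0) = -0.07677, so d_i1 = -13.03 cm; m₁ = −d_i1/d_o1 = +0.1316.
d_o2 = 57.3 − (-13.03) = 70.33 cm.
f₂ = −25.0 cm (diverging).
Lens 2: 1/d_i2 = 1/(-25.0) − 1/(70.33) = -0.05422, so d_i2 = -18.44 cm; m₂ = −d_i2/d_o2 = +0.2622.
m = m₁·m₂ = (+0.1316)(+0.2622) = +0.0345.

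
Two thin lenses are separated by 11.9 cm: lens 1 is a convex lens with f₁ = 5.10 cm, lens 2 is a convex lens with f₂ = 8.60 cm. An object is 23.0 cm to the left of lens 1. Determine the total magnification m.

Lens 1: 1/d_i1 = 1/(5.10) − 1/(23.0) = 0.1526, so d_i1 = 6.553 cm; m₁ = −d_i1/d_o1 = -0.2849.
d_o2 = 11.9 − (6.553) = 5.347 cm.
Lens 2: 1/d_i2 = 1/(8.60) − 1/(5.347) = -0.07074, so d_i2 = -14.14 cm; m₂ = −d_i2/d_o2 = +2.644.
m = m₁·m₂ = (-0.2849)(+2.644) = -0.753.

m = -0.753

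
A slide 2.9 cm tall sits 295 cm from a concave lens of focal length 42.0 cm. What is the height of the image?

0.361 cm

For a concave lens, f = -42.0 cm.
1/d_i = 1/f − 1/d_o = 1/(-42.00) − 1/(295) = -0.02720, so d_i = -36.77 cm.
m = −d_i/d_o = +0.1246.
|h_i| = |m|·h_o = 0.1246 × 2.9 = 0.361 cm. The image is virtual, upright and reduced, on the same side as the object.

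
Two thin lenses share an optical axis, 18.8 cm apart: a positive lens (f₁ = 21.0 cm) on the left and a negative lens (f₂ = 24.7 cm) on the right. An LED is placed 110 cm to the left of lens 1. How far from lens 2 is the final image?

10.1 cm

Lens 1: 1/d_i1 = 1/f₁ − 1/d_o1 = 1/(21.0) − 1/(110) = 0.03853, so d_i1 = 25.96 cm.
The intermediate image is 25.96 cm to the right of lens 1, which lies 7.160 cm to the right of lens 2 — a virtual object — so d_o2 = −7.160 cm.
Lens 2 is diverging, so f₂ = −24.7 cm.
Lens 2: 1/d_i2 = 1/f₂ − 1/d_o2 = 1/(-24.7) − 1/(-7.160) = 0.09918, so d_i2 = 10.1 cm.
The final image is real, 10.1 cm to the right of lens 2 (overall magnification ≈ -0.33).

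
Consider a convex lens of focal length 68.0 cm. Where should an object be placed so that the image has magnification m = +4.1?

m = −d_i/d_o ⇒ d_i = −m·d_o.
1/f = 1/d_o + 1/d_i = 1/d_o − 1/(m·d_o) = (1 − 1/m)/d_o, so d_o = f(1 − 1/m) = (68.00)(1 − 1/(+4.1)) = 51.4 cm.

51.4 cm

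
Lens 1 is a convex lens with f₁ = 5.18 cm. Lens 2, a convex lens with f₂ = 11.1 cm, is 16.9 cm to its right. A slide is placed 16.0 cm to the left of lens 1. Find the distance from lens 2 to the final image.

Lens 1: 1/d_i1 = 1/f₁ − 1/d_o1 = 1/(5.18) − 1/(16.0) = 0.1306, so d_i1 = 7.660 cm.
The intermediate image is 7.660 cm to the right of lens 1, which is 16.9 − (7.660) = 9.240 cm to the left of lens 2, so d_o2 = +9.240 cm.
Lens 2: 1/d_i2 = 1/f₂ − 1/d_o2 = 1/(11.1) − 1/(9.240) = -0.01814, so d_i2 = -55.1 cm.
The final image is virtual, 55.1 cm to the left of lens 2 (overall magnification ≈ -2.9).

55.1 cm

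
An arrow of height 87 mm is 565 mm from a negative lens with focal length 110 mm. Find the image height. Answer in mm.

For a negative lens, f = -110 mm.
1/d_i = 1/f − 1/d_o = 1/(-110.0) − 1/(565) = -0.01086, so d_i = -92.07 mm.
m = −d_i/d_o = +0.1630.
|h_i| = |m|·h_o = 0.1630 × 87 = 14.2 mm. The image is virtual, upright and reduced, on the same side as the object.

14.2 mm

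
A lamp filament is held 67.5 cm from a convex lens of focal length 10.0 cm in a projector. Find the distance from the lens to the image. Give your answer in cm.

Thin-lens equation: 1/v = 1/f − 1/u = 1/(10.00) − 1/(67.5) = 0.1000 − 0.01481 = 0.08519, so v = 11.7 cm.
The image is real, inverted and reduced, on the far side of the lens.

11.7 cm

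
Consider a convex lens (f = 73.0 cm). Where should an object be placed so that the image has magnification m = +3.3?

m = −d_i/d_o ⇒ d_i = −m·d_o.
1/f = 1/d_o + 1/d_i = 1/d_o − 1/(m·d_o) = (1 − 1/m)/d_o, so d_o = f(1 − 1/m) = (73.00)(1 − 1/(+3.3)) = 50.9 cm.

50.9 cm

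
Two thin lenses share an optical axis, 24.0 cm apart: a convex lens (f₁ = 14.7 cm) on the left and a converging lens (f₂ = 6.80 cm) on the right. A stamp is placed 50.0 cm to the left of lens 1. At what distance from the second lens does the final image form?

Lens 1: 1/d_i1 = 1/f₁ − 1/d_o1 = 1/(14.7) − 1/(50.0) = 0.04803, so d_i1 = 20.82 cm.
The intermediate image is 20.82 cm to the right of lens 1, which is 24.0 − (20.82) = 3.180 cm to the left of lens 2, so d_o2 = +3.180 cm.
Lens 2: 1/d_i2 = 1/f₂ − 1/d_o2 = 1/(6.80) − 1/(3.180) = -0.1674, so d_i2 = -5.97 cm.
The final image is virtual, 5.97 cm to the left of lens 2 (overall magnification ≈ -0.78).

5.97 cm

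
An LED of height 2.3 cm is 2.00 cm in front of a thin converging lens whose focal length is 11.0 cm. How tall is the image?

1/d_i = 1/f − 1/d_o = 1/(11.00) − 1/(2.00) = -0.4091, so d_i = -2.444 cm.
m = −d_i/d_o = +1.222.
|h_i| = |m|·h_o = 1.222 × 2.3 = 2.81 cm. The image is virtual, upright and enlarged, on the same side as the object.

2.81 cm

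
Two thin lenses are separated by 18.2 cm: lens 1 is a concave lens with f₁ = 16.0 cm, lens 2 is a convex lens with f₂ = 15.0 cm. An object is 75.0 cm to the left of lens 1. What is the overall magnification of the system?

f₁ = −16.0 cm (diverging).
Lens 1: 1/d_i1 = 1/(-16.0) − 1/(75.0) = -0.07583, so d_i1 = -13.19 cm; m₁ = −d_i1/d_o1 = +0.1759.
d_o2 = 18.2 − (-13.19) = 31.39 cm.
Lens 2: 1/d_i2 = 1/(15.0) − 1/(31.39) = 0.03481, so d_i2 = 28.73 cm; m₂ = −d_i2/d_o2 = -0.9152.
m = m₁·m₂ = (+0.1759)(-0.9152) = -0.161.

m = -0.161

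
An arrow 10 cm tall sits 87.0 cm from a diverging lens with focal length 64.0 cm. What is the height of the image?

4.24 cm

For a diverging lens, f = -64.0 cm.
1/d_i = 1/f − 1/d_o = 1/(-64.00) − 1/(87.0) = -0.02712, so d_i = -36.87 cm.
m = −d_i/d_o = +0.4238.
|h_i| = |m|·h_o = 0.4238 × 10 = 4.24 cm. The image is virtual, upright and reduced, on the same side as the object.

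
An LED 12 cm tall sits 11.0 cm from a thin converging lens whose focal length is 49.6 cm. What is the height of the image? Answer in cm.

15.4 cm

1/d_i = 1/f − 1/d_o = 1/(49.60) − 1/(11.0) = -0.07075, so d_i = -14.13 cm.
m = −d_i/d_o = +1.285.
|h_i| = |m|·h_o = 1.285 × 12 = 15.4 cm. The image is virtual, upright and enlarged, on the same side as the object.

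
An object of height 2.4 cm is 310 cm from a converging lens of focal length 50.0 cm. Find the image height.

0.462 cm

1/d_i = 1/f − 1/d_o = 1/(50.00) − 1/(310) = 0.01677, so d_i = 59.62 cm.
m = −d_i/d_o = -0.1923.
|h_i| = |m|·h_o = 0.1923 × 2.4 = 0.462 cm. The image is real, inverted and reduced, on the far side of the lens.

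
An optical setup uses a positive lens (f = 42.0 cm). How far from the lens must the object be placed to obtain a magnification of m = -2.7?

m = −d_i/d_o ⇒ d_i = −m·d_o.
1/f = 1/d_o + 1/d_i = 1/d_o − 1/(m·d_o) = (1 − 1/m)/d_o, so d_o = f(1 − 1/m) = (42.00)(1 − 1/(-2.7)) = 57.6 cm.

57.6 cm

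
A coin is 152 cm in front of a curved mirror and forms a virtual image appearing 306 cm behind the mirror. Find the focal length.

Virtual image ⇒ d_i = −306 cm.
1/f = 1/d_o + 1/d_i = 1/(152) + 1/(-306) = 0.003311, so f = 302 cm.
Since f is positive, the curved mirror is concave.

f = 302 cm (concave)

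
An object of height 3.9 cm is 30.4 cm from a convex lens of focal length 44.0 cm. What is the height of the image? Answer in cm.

1/d_i = 1/f − 1/d_o = 1/(44.00) − 1/(30.4) = -0.01017, so d_i = -98.35 cm.
m = −d_i/d_o = +3.235.
|h_i| = |m|·h_o = 3.235 × 3.9 = 12.6 cm. The image is virtual, upright and enlarged, on the same side as the object.

12.6 cm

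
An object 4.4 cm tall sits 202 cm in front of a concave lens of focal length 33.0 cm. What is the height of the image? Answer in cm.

0.618 cm

For a concave lens, f = -33.0 cm.
1/d_i = 1/f − 1/d_o = 1/(-33.00) − 1/(202) = -0.03525, so d_i = -28.37 cm.
m = −d_i/d_o = +0.1404.
|h_i| = |m|·h_o = 0.1404 × 4.4 = 0.618 cm. The image is virtual, upright and reduced, on the same side as the object.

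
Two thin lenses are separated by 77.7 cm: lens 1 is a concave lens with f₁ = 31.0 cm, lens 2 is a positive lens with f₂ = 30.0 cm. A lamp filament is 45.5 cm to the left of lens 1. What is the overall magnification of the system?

m = -0.184

f₁ = −31.0 cm (diverging).
Lens 1: 1/d_i1 = 1/(-31.0) − 1/(45.5) = -0.05424, so d_i1 = -18.44 cm; m₁ = −d_i1/d_o1 = +0.4053.
d_o2 = 77.7 − (-18.44) = 96.14 cm.
Lens 2: 1/d_i2 = 1/(30.0) − 1/(96.14) = 0.02293, so d_i2 = 43.61 cm; m₂ = −d_i2/d_o2 = -0.4536.
m = m₁·m₂ = (+0.4053)(-0.4536) = -0.184.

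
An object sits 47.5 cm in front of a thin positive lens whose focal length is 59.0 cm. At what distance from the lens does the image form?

244 cm

Lens equation: 1/q = 1/f − 1/p = 1/(59.00) − 1/(47.5) = 0.01695 − 0.02105 = -0.004103, so q = -244 cm.
The image is virtual, upright and enlarged, on the same side as the object.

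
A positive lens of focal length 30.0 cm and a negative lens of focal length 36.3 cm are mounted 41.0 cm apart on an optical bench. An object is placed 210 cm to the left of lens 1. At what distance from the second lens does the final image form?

Lens 1: 1/d_i1 = 1/f₁ − 1/d_o1 = 1/(30.0) − 1/(210) = 0.02857, so d_i1 = 35.00 cm.
The intermediate image is 35.00 cm to the right of lens 1, which is 41.0 − (35.00) = 6.000 cm to the left of lens 2, so d_o2 = +6.000 cm.
Lens 2 is diverging, so f₂ = −36.3 cm.
Lens 2: 1/d_i2 = 1/f₂ − 1/d_o2 = 1/(-36.3) − 1/(6.000) = -0.1942, so d_i2 = -5.15 cm.
The final image is virtual, 5.15 cm to the left of lens 2 (overall magnification ≈ -0.14).

5.15 cm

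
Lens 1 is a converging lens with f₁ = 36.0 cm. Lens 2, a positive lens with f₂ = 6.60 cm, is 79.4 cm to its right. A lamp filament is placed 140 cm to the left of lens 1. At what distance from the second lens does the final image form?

Lens 1: 1/d_i1 = 1/f₁ − 1/d_o1 = 1/(36.0) − 1/(140) = 0.02063, so d_i1 = 48.46 cm.
The intermediate image is 48.46 cm to the right of lens 1, which is 79.4 − (48.46) = 30.94 cm to the left of lens 2, so d_o2 = +30.94 cm.
Lens 2: 1/d_i2 = 1/f₂ − 1/d_o2 = 1/(6.60) − 1/(30.94) = 0.1192, so d_i2 = 8.39 cm.
The final image is real, 8.39 cm to the right of lens 2 (overall magnification ≈ 0.094).

8.39 cm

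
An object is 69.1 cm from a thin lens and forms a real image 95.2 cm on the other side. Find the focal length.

Real image ⇒ d_i = +95.2 cm.
1/f = 1/d_o + 1/d_i = 1/(69.1) + 1/(95.2) = 0.02498, so f = 40.0 cm.
Since f is positive, the thin lens is converging.

f = 40.0 cm (converging)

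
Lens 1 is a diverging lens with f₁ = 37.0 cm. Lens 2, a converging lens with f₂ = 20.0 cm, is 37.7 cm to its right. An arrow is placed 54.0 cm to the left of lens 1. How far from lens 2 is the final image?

Lens 1 is diverging, so f₁ = −37.0 cm.
Lens 1: 1/d_i1 = 1/f₁ − 1/d_o1 = 1/(-37.0) − 1/(54.0) = -0.04555, so d_i1 = -21.96 cm.
The intermediate image is 21.96 cm to the left of lens 1 (virtual), which is 37.7 − (-21.96) = 59.66 cm to the left of lens 2, so d_o2 = +59.66 cm.
Lens 2: 1/d_i2 = 1/f₂ − 1/d_o2 = 1/(20.0) − 1/(59.66) = 0.03324, so d_i2 = 30.1 cm.
The final image is real, 30.1 cm to the right of lens 2 (overall magnification ≈ -0.21).

30.1 cm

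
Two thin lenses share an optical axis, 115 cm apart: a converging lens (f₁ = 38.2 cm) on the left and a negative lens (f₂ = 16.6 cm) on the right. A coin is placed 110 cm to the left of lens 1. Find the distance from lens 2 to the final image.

12.8 cm

Lens 1: 1/d_i1 = 1/f₁ − 1/d_o1 = 1/(38.2) − 1/(110) = 0.01709, so d_i1 = 58.52 cm.
The intermediate image is 58.52 cm to the right of lens 1, which is 115 − (58.52) = 56.48 cm to the left of lens 2, so d_o2 = +56.48 cm.
Lens 2 is diverging, so f₂ = −16.6 cm.
Lens 2: 1/d_i2 = 1/f₂ − 1/d_o2 = 1/(-16.6) − 1/(56.48) = -0.07795, so d_i2 = -12.8 cm.
The final image is virtual, 12.8 cm to the left of lens 2 (overall magnification ≈ -0.12).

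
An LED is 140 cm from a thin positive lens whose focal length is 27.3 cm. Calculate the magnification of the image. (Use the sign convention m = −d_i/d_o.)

m = -0.242

1/d_i = 1/f − 1/d_o = 1/(27.30) − 1/(140) = 0.02949, so d_i = 33.91 cm.
m = −d_i/d_o = −(33.91)/(140) = -0.242.
The image is real, inverted and reduced, on the far side of the lens.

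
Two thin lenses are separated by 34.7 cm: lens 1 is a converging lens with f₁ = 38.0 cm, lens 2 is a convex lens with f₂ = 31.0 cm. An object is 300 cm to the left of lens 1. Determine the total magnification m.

Lens 1: 1/d_i1 = 1/(38.0) − 1/(300) = 0.02298, so d_i1 = 43.51 cm; m₁ = −d_i1/d_o1 = -0.1450.
d_o2 = 34.7 − (43.51) = -8.810 cm (virtual object).
Lens 2: 1/d_i2 = 1/(31.0) − 1/(-8.810) = 0.1458, so d_i2 = 6.860 cm; m₂ = −d_i2/d_o2 = +0.7787.
m = m₁·m₂ = (-0.1450)(+0.7787) = -0.113.

m = -0.113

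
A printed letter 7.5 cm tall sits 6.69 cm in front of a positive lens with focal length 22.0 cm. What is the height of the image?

10.8 cm

1/d_i = 1/f − 1/d_o = 1/(22.00) − 1/(6.69) = -0.1040, so d_i = -9.613 cm.
m = −d_i/d_o = +1.437.
|h_i| = |m|·h_o = 1.437 × 7.5 = 10.8 cm. The image is virtual, upright and enlarged, on the same side as the object.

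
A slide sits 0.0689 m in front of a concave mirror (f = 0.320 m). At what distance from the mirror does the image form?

0.0878 m

Mirror equation: 1/q = 1/f − 1/p = 1/(0.3200) − 1/(0.0689) = 3.125 − 14.51 = -11.39, so q = -0.0878 m.
The image is virtual, upright and enlarged, behind the mirror.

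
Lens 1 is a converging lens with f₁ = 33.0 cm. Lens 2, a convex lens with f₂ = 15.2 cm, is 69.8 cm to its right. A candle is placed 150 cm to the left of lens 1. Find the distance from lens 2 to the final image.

Lens 1: 1/d_i1 = 1/f₁ − 1/d_o1 = 1/(33.0) − 1/(150) = 0.02364, so d_i1 = 42.31 cm.
The intermediate image is 42.31 cm to the right of lens 1, which is 69.8 − (42.31) = 27.49 cm to the left of lens 2, so d_o2 = +27.49 cm.
Lens 2: 1/d_i2 = 1/f₂ − 1/d_o2 = 1/(15.2) − 1/(27.49) = 0.02941, so d_i2 = 34.0 cm.
The final image is real, 34.0 cm to the right of lens 2 (overall magnification ≈ 0.35).

34.0 cm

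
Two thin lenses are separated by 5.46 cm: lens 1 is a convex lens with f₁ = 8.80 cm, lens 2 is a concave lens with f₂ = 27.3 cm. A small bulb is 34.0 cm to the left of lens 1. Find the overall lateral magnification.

m = -0.456

Lens 1: 1/d_i1 = 1/(8.80) − 1/(34.0) = 0.08422, so d_i1 = 11.87 cm; m₁ = −d_i1/d_o1 = -0.3491.
d_o2 = 5.46 − (11.87) = -6.410 cm (virtual object).
f₂ = −27.3 cm (diverging).
Lens 2: 1/d_i2 = 1/(-27.3) − 1/(-6.410) = 0.1194, so d_i2 = 8.377 cm; m₂ = −d_i2/d_o2 = +1.307.
m = m₁·m₂ = (-0.3491)(+1.307) = -0.456.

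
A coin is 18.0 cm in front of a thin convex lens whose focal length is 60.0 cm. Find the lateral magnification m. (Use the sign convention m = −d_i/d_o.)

m = +1.43

1/d_i = 1/f − 1/d_o = 1/(60.00) − 1/(18.0) = -0.03889, so d_i = -25.71 cm.
m = −d_i/d_o = −(-25.71)/(18.0) = +1.43.
The image is virtual, upright and enlarged, on the same side as the object.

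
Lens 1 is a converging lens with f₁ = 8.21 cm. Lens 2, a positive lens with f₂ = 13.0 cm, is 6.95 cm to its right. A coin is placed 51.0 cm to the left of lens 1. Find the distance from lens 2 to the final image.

Lens 1: 1/d_i1 = 1/f₁ − 1/d_o1 = 1/(8.21) − 1/(51.0) = 0.1022, so d_i1 = 9.785 cm.
The intermediate image is 9.785 cm to the right of lens 1, which lies 2.835 cm to the right of lens 2 — a virtual object — so d_o2 = −2.835 cm.
Lens 2: 1/d_i2 = 1/f₂ − 1/d_o2 = 1/(13.0) − 1/(-2.835) = 0.4297, so d_i2 = 2.33 cm.
The final image is real, 2.33 cm to the right of lens 2 (overall magnification ≈ -0.16).

2.33 cm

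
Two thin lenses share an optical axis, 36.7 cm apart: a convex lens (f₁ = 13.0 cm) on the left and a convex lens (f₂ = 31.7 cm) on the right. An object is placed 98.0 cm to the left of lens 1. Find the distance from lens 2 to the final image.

Lens 1: 1/d_i1 = 1/f₁ − 1/d_o1 = 1/(13.0) − 1/(98.0) = 0.06672, so d_i1 = 14.99 cm.
The intermediate image is 14.99 cm to the right of lens 1, which is 36.7 − (14.99) = 21.71 cm to the left of lens 2, so d_o2 = +21.71 cm.
Lens 2: 1/d_i2 = 1/f₂ − 1/d_o2 = 1/(31.7) − 1/(21.71) = -0.01452, so d_i2 = -68.9 cm.
The final image is virtual, 68.9 cm to the left of lens 2 (overall magnification ≈ -0.49).

68.9 cm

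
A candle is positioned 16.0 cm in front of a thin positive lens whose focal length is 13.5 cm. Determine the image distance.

Thin-lens equation: 1/q = 1/f − 1/p = 1/(13.50) − 1/(16.0) = 0.07407 − 0.06250 = 0.01157, so q = 86.4 cm.
The image is real, inverted and enlarged, on the far side of the lens.

86.4 cm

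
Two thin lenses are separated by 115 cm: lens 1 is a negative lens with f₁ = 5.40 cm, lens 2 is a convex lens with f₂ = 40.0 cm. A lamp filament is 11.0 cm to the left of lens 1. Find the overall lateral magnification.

m = -0.168

f₁ = −5.40 cm (diverging).
Lens 1: 1/d_i1 = 1/(-5.40) − 1/(11.0) = -0.2761, so d_i1 = -3.622 cm; m₁ = −d_i1/d_o1 = +0.3293.
d_o2 = 115 − (-3.622) = 118.6 cm.
Lens 2: 1/d_i2 = 1/(40.0) − 1/(118.6) = 0.01657, so d_i2 = 60.36 cm; m₂ = −d_i2/d_o2 = -0.5089.
m = m₁·m₂ = (+0.3293)(-0.5089) = -0.168.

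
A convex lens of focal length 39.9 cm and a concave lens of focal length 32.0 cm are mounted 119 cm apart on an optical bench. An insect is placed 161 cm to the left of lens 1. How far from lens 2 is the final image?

Lens 1: 1/d_i1 = 1/f₁ − 1/d_o1 = 1/(39.9) − 1/(161) = 0.01885, so d_i1 = 53.05 cm.
The intermediate image is 53.05 cm to the right of lens 1, which is 119 − (53.05) = 65.95 cm to the left of lens 2, so d_o2 = +65.95 cm.
Lens 2 is diverging, so f₂ = −32.0 cm.
Lens 2: 1/d_i2 = 1/f₂ − 1/d_o2 = 1/(-32.0) − 1/(65.95) = -0.04641, so d_i2 = -21.5 cm.
The final image is virtual, 21.5 cm to the left of lens 2 (overall magnification ≈ -0.11).

21.5 cm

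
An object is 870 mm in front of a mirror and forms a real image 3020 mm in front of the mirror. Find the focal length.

Real image ⇒ d_i = +3020 mm.
1/f = 1/d_o + 1/d_i = 1/(870) + 1/(3020) = 0.001481, so f = 675 mm.
Since f is positive, the mirror is concave.

f = 675 mm (concave)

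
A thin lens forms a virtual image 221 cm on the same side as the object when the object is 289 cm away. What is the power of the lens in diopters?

P = -0.106 D

Virtual image ⇒ d_i = −221 cm.
1/f = 1/d_o + 1/d_i = 1/(289) + 1/(-221) = -0.001065 cm⁻¹.
f = -939.2 cm = -9.393 m, so P = 1/f = -0.106 D.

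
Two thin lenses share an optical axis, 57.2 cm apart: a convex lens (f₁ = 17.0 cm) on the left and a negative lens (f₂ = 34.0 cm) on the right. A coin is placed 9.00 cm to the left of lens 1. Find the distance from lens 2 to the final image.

23.5 cm

Lens 1: 1/d_i1 = 1/f₁ − 1/d_o1 = 1/(17.0) − 1/(9.00) = -0.05229, so d_i1 = -19.12 cm.
The intermediate image is 19.12 cm to the left of lens 1 (virtual), which is 57.2 − (-19.12) = 76.32 cm to the left of lens 2, so d_o2 = +76.32 cm.
Lens 2 is diverging, so f₂ = −34.0 cm.
Lens 2: 1/d_i2 = 1/f₂ − 1/d_o2 = 1/(-34.0) − 1/(76.32) = -0.04251, so d_i2 = -23.5 cm.
The final image is virtual, 23.5 cm to the left of lens 2 (overall magnification ≈ 0.65).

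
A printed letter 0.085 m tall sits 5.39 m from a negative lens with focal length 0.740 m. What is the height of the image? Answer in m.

0.0103 m

For a negative lens, f = -0.740 m.
1/d_i = 1/f − 1/d_o = 1/(-0.7400) − 1/(5.39) = -1.537, so d_i = -0.6507 m.
m = −d_i/d_o = +0.1207.
|h_i| = |m|·h_o = 0.1207 × 0.085 = 0.0103 m. The image is virtual, upright and reduced, on the same side as the object.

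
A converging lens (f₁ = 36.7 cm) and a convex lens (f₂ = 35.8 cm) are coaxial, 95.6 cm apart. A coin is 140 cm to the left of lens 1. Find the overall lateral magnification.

Lens 1: 1/d_i1 = 1/(36.7) − 1/(140) = 0.02011, so d_i1 = 49.74 cm; m₁ = −d_i1/d_o1 = -0.3553.
d_o2 = 95.6 − (49.74) = 45.86 cm.
Lens 2: 1/d_i2 = 1/(35.8) − 1/(45.86) = 0.006127, so d_i2 = 163.2 cm; m₂ = −d_i2/d_o2 = -3.559.
m = m₁·m₂ = (-0.3553)(-3.559) = +1.26.

m = +1.26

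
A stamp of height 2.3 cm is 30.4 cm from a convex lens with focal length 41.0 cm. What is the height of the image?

8.90 cm

1/d_i = 1/f − 1/d_o = 1/(41.00) − 1/(30.4) = -0.008504, so d_i = -117.6 cm.
m = −d_i/d_o = +3.868.
|h_i| = |m|·h_o = 3.868 × 2.3 = 8.90 cm. The image is virtual, upright and enlarged, on the same side as the object.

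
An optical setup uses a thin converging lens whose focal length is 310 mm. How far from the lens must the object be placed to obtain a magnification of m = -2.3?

445 mm

m = −d_i/d_o ⇒ d_i = −m·d_o.
1/f = 1/d_o + 1/d_i = 1/d_o − 1/(m·d_o) = (1 − 1/m)/d_o, so d_o = f(1 − 1/m) = (310.0)(1 − 1/(-2.3)) = 445 mm.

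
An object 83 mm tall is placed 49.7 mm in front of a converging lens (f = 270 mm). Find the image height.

102 mm

1/d_i = 1/f − 1/d_o = 1/(270.0) − 1/(49.7) = -0.01642, so d_i = -60.91 mm.
m = −d_i/d_o = +1.226.
|h_i| = |m|·h_o = 1.226 × 83 = 102 mm. The image is virtual, upright and enlarged, on the same side as the object.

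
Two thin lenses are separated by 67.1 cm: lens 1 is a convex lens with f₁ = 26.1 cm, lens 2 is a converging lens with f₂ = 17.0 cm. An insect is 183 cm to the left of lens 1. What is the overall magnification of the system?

m = +0.144

Lens 1: 1/d_i1 = 1/(26.1) − 1/(183) = 0.03285, so d_i1 = 30.44 cm; m₁ = −d_i1/d_o1 = -0.1663.
d_o2 = 67.1 − (30.44) = 36.66 cm.
Lens 2: 1/d_i2 = 1/(17.0) − 1/(36.66) = 0.03155, so d_i2 = 31.70 cm; m₂ = −d_i2/d_o2 = -0.8647.
m = m₁·m₂ = (-0.1663)(-0.8647) = +0.144.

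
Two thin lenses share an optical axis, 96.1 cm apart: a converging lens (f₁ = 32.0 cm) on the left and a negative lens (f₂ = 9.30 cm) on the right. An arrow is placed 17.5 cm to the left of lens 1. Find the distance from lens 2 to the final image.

Lens 1: 1/d_i1 = 1/f₁ − 1/d_o1 = 1/(32.0) − 1/(17.5) = -0.02589, so d_i1 = -38.62 cm.
The intermediate image is 38.62 cm to the left of lens 1 (virtual), which is 96.1 − (-38.62) = 134.7 cm to the left of lens 2, so d_o2 = +134.7 cm.
Lens 2 is diverging, so f₂ = −9.30 cm.
Lens 2: 1/d_i2 = 1/f₂ − 1/d_o2 = 1/(-9.30) − 1/(134.7) = -0.1150, so d_i2 = -8.70 cm.
The final image is virtual, 8.70 cm to the left of lens 2 (overall magnification ≈ 0.14).

8.70 cm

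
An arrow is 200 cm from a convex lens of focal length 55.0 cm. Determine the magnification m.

1/d_i = 1/f − 1/d_o = 1/(55.00) − 1/(200) = 0.01318, so d_i = 75.86 cm.
m = −d_i/d_o = −(75.86)/(200) = -0.379.
The image is real, inverted and reduced, on the far side of the lens.

m = -0.379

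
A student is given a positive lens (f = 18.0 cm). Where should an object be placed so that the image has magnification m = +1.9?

8.53 cm

m = −d_i/d_o ⇒ d_i = −m·d_o.
1/f = 1/d_o + 1/d_i = 1/d_o − 1/(m·d_o) = (1 − 1/m)/d_o, so d_o = f(1 − 1/m) = (18.00)(1 − 1/(+1.9)) = 8.53 cm.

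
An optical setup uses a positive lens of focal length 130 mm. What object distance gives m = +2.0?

65.0 mm

m = −d_i/d_o ⇒ d_i = −m·d_o.
1/f = 1/d_o + 1/d_i = 1/d_o − 1/(m·d_o) = (1 − 1/m)/d_o, so d_o = f(1 − 1/m) = (130.0)(1 − 1/(+2.0)) = 65.0 mm.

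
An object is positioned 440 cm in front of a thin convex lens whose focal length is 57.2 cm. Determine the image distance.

65.7 cm

Lens equation: 1/d_i = 1/f − 1/d_o = 1/(57.20) − 1/(440) = 0.01748 − 0.002273 = 0.01521, so d_i = 65.7 cm.
The image is real, inverted and reduced, on the far side of the lens.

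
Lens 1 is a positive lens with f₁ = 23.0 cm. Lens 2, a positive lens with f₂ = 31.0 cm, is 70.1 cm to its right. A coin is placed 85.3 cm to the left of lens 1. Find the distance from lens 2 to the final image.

157 cm

Lens 1: 1/d_i1 = 1/f₁ − 1/d_o1 = 1/(23.0) − 1/(85.3) = 0.03175, so d_i1 = 31.49 cm.
The intermediate image is 31.49 cm to the right of lens 1, which is 70.1 − (31.49) = 38.61 cm to the left of lens 2, so d_o2 = +38.61 cm.
Lens 2: 1/d_i2 = 1/f₂ − 1/d_o2 = 1/(31.0) − 1/(38.61) = 0.006358, so d_i2 = 157 cm.
The final image is real, 157 cm to the right of lens 2 (overall magnification ≈ 1.5).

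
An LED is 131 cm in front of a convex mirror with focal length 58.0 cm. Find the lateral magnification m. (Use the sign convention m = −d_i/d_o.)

For a convex mirror, f = -58.0 cm.
1/d_i = 1/f − 1/d_o = 1/(-58.00) − 1/(131) = -0.02487, so d_i = -40.20 cm.
m = −d_i/d_o = −(-40.20)/(131) = +0.307.
The image is virtual, upright and reduced, behind the mirror.

m = +0.307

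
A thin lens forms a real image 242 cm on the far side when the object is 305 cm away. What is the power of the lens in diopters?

d_i = +242 cm.
1/f = 1/d_o + 1/d_i = 1/(305) + 1/(242) = 0.007411 cm⁻¹.
f = 134.9 cm = 1.349 m, so P = 1/f = +0.741 D.

P = +0.741 D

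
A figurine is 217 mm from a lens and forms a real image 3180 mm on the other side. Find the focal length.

f = 203 mm (converging)

Real image ⇒ d_i = +3180 mm.
1/f = 1/d_o + 1/d_i = 1/(217) + 1/(3180) = 0.004923, so f = 203 mm.
Since f is positive, the lens is converging.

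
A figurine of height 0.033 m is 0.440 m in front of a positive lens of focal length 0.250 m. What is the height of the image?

1/d_i = 1/f − 1/d_o = 1/(0.2500) − 1/(0.440) = 1.727, so d_i = 0.5789 m.
m = −d_i/d_o = -1.316.
|h_i| = |m|·h_o = 1.316 × 0.033 = 0.0434 m. The image is real, inverted and enlarged, on the far side of the lens.

0.0434 m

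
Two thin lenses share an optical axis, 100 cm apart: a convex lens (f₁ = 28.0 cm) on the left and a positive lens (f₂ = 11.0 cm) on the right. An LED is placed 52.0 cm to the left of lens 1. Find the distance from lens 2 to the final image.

15.3 cm

Lens 1: 1/d_i1 = 1/f₁ − 1/d_o1 = 1/(28.0) − 1/(52.0) = 0.01648, so d_i1 = 60.67 cm.
The intermediate image is 60.67 cm to the right of lens 1, which is 100 − (60.67) = 39.33 cm to the left of lens 2, so d_o2 = +39.33 cm.
Lens 2: 1/d_i2 = 1/f₂ − 1/d_o2 = 1/(11.0) − 1/(39.33) = 0.06548, so d_i2 = 15.3 cm.
The final image is real, 15.3 cm to the right of lens 2 (overall magnification ≈ 0.45).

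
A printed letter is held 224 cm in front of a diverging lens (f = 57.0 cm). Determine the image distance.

For a diverging lens, f = -57.0 cm.
Thin-lens equation: 1/s_i = 1/f − 1/s_o = 1/(-57.00) − 1/(224) = -0.01754 − 0.004464 = -0.02201, so s_i = -45.4 cm.
The image is virtual, upright and reduced, on the same side as the object.

45.4 cm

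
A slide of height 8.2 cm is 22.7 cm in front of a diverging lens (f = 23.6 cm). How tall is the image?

4.18 cm

For a diverging lens, f = -23.6 cm.
1/d_i = 1/f − 1/d_o = 1/(-23.60) − 1/(22.7) = -0.08643, so d_i = -11.57 cm.
m = −d_i/d_o = +0.5097.
|h_i| = |m|·h_o = 0.5097 × 8.2 = 4.18 cm. The image is virtual, upright and reduced, on the same side as the object.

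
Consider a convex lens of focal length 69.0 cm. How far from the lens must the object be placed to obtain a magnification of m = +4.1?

52.2 cm

m = −d_i/d_o ⇒ d_i = −m·d_o.
1/f = 1/d_o + 1/d_i = 1/d_o − 1/(m·d_o) = (1 − 1/m)/d_o, so d_o = f(1 − 1/m) = (69.00)(1 − 1/(+4.1)) = 52.2 cm.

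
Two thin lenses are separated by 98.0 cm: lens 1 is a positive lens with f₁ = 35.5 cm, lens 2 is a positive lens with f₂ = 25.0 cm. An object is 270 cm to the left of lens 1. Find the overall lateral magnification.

Lens 1: 1/d_i1 = 1/(35.5) − 1/(270) = 0.02447, so d_i1 = 40.87 cm; m₁ = −d_i1/d_o1 = -0.1514.
d_o2 = 98.0 − (40.87) = 57.13 cm.
Lens 2: 1/d_i2 = 1/(25.0) − 1/(57.13) = 0.02250, so d_i2 = 44.45 cm; m₂ = −d_i2/d_o2 = -0.7781.
m = m₁·m₂ = (-0.1514)(-0.7781) = +0.118.

m = +0.118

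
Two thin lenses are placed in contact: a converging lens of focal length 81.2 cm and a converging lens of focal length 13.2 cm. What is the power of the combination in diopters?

P₁ = 1/f₁ = 1/(0.812 m) = +1.232 D; P₂ = 1/f₂ = 1/(0.132 m) = +7.576 D.
For thin lenses in contact, P = P₁ + P₂ = (+1.232) + (+7.576) = +8.81 D.

P = +8.81 D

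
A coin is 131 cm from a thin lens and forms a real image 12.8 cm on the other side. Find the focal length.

Real image ⇒ d_i = +12.8 cm.
1/f = 1/d_o + 1/d_i = 1/(131) + 1/(12.8) = 0.08576, so f = 11.7 cm.
Since f is positive, the thin lens is converging.

f = 11.7 cm (converging)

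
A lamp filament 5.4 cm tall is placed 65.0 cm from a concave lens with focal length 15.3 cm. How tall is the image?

For a concave lens, f = -15.3 cm.
1/d_i = 1/f − 1/d_o = 1/(-15.30) − 1/(65.0) = -0.08074, so d_i = -12.38 cm.
m = −d_i/d_o = +0.1905.
|h_i| = |m|·h_o = 0.1905 × 5.4 = 1.03 cm. The image is virtual, upright and reduced, on the same side as the object.

1.03 cm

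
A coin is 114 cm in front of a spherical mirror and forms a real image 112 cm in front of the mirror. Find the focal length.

f = 56.5 cm (concave)

Real image ⇒ d_i = +112 cm.
1/f = 1/d_o + 1/d_i = 1/(114) + 1/(112) = 0.01770, so f = 56.5 cm.
Since f is positive, the spherical mirror is concave.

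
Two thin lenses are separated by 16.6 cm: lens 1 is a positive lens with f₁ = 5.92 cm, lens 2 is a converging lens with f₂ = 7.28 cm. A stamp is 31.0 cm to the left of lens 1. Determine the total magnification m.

Lens 1: 1/d_i1 = 1/(5.92) − 1/(31.0) = 0.1367, so d_i1 = 7.317 cm; m₁ = −d_i1/d_o1 = -0.2360.
d_o2 = 16.6 − (7.317) = 9.283 cm.
Lens 2: 1/d_i2 = 1/(7.28) − 1/(9.283) = 0.02964, so d_i2 = 33.74 cm; m₂ = −d_i2/d_o2 = -3.635.
m = m₁·m₂ = (-0.2360)(-3.635) = +0.858.

m = +0.858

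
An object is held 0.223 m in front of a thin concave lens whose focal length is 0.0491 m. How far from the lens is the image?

0.0402 m

For a concave lens, f = -0.0491 m.
Thin-lens equation: 1/q = 1/f − 1/p = 1/(-0.04910) − 1/(0.223) = -20.37 − 4.484 = -24.85, so q = -0.0402 m.
The image is virtual, upright and reduced, on the same side as the object.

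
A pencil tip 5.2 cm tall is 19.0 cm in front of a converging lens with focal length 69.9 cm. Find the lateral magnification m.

1/d_i = 1/f − 1/d_o = 1/(69.90) − 1/(19.0) = -0.03833, so d_i = -26.09 cm.
m = −d_i/d_o = −(-26.09)/(19.0) = +1.37.
The image is virtual, upright and enlarged, on the same side as the object.

m = +1.37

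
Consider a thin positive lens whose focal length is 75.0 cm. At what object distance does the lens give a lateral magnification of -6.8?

86.0 cm

m = −d_i/d_o ⇒ d_i = −m·d_o.
1/f = 1/d_o + 1/d_i = 1/d_o − 1/(m·d_o) = (1 − 1/m)/d_o, so d_o = f(1 − 1/m) = (75.00)(1 − 1/(-6.8)) = 86.0 cm.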